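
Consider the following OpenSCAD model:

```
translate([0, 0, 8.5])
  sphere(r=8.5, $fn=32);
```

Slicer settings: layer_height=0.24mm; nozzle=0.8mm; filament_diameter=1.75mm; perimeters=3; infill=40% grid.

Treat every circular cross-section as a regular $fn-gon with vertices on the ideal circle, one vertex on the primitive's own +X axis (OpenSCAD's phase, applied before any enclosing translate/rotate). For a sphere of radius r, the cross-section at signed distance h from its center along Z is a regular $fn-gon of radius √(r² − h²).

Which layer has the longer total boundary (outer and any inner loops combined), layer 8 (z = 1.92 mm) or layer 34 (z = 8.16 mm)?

layer 34 (z = 8.16 mm)

Layer 8 (z = 1.92): the r=8.5 sphere contributes a regular 32-gon of circumradius √(8.5²−6.58²) = 5.381 (perimeter = 2·32·5.381·sin(180°/32) = 33.75 mm). So its perimeter = 33.75 mm. Layer 34 (z = 8.16): the sphere: section is a regular 32-gon, circumradius = √(r²−h²) = √(8.5²−0.34²) = 8.493 (perimeter = 2·32·8.493·sin(180°/32) = 53.28 mm). So its perimeter = 53.28 mm. Layer 34 is larger (53.28 vs 33.75 mm).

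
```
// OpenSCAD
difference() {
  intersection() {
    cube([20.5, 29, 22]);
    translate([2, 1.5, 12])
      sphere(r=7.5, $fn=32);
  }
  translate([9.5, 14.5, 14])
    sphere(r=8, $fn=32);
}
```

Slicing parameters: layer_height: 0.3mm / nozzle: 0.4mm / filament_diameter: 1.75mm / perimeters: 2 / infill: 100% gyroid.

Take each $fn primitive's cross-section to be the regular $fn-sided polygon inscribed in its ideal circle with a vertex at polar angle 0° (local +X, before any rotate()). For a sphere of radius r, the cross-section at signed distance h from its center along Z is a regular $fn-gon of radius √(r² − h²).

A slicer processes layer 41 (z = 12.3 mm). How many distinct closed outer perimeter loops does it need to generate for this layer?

At z = 12.3 mm: the cube (footprint 20.5×29) is included at this height; the r=7.5 sphere at (2, 1.5) slices to a regular 32-gon of circumradius 7.494 (√(r²−h²) with h=0.3 from center); After intersecting: the r=7.5 sphere at (2, 1.5) partially overlaps the 20.5×29 cube; clipping to the common part keeps 72.72 mm² — 1 connected region; the r=8 sphere at (9.5, 14.5) slices to a regular 32-gon of circumradius 7.817 (√(r²−h²) with h=1.7 from center); Taking the first minus the rest: starting from that combined region, the r=8 sphere at (9.5, 14.5) partially overlaps it — only the 0.47 mm² overlap (of its 190.75 mm²) is removed, clipping the outline — 1 connected region. The result has 1 disconnected region.

1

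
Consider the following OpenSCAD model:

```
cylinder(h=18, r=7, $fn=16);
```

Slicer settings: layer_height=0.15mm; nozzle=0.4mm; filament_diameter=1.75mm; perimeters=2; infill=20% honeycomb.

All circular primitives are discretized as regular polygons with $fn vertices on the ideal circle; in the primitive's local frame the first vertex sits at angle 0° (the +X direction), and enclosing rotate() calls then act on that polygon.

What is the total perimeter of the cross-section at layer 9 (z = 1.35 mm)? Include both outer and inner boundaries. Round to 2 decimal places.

43.70 mm

At z = 1.35 mm: the r=7 cylinder gives a regular 16-gon of circumradius 7 (constant along its height) (perimeter = 2·16·7.000·sin(180°/16) = 43.70 mm). Overall, the cross-section is a single solid region. Total boundary length (outer) = 43.70 mm.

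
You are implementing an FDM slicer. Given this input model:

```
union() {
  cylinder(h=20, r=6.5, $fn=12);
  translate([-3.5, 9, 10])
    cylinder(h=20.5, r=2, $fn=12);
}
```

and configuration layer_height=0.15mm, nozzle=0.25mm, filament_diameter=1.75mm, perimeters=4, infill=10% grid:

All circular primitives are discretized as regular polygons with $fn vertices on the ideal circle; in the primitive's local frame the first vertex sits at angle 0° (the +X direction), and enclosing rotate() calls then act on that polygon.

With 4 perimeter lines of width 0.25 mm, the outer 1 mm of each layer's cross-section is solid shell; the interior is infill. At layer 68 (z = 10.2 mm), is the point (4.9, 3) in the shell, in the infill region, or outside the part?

At z = 10.2 mm: the cylinder: section is a regular 12-gon, circumradius r=6.5; the r=2 cylinder at (-3.5, 9) gives a regular 12-gon of circumradius 2 (constant along its height); Combining (union): the 2 present regions are separate (no shared area or edge), so areas and boundary lengths simply add and each stays a separate island — 2 connected regions. Overall, the cross-section has 2 separate islands. The nearest boundary edge runs (3.25, 5.63)→(5.63, 3.25); distance from the point to it = 0.69 mm. (Shell/infill is judged within the island containing the point — the largest one.) The point is inside the cross-section, 0.69 mm from the nearest boundary — within the 1 mm shell band (4 × 0.25).

shell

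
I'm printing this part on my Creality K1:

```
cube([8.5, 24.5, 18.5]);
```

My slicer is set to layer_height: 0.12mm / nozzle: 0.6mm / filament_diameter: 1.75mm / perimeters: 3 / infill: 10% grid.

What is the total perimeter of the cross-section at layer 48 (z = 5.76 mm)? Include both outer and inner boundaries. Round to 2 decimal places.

At z = 5.76 mm: the cube (footprint 8.5×24.5) is included at this height (perimeter 66.00 mm). Overall, the cross-section is a single solid region. Total boundary length (outer) = 66.00 mm.

66.00 mm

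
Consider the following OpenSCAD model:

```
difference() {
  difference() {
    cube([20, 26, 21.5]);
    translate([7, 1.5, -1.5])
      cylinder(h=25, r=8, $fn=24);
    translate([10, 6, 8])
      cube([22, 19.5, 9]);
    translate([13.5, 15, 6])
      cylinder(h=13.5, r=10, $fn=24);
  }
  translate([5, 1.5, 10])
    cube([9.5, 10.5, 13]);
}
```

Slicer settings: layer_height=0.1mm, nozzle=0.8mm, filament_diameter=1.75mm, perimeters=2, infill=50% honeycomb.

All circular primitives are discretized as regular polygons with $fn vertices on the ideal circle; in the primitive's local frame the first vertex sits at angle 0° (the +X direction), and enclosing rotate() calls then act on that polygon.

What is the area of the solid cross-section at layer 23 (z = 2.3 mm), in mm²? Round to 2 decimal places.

400.69 mm²

At z = 2.3 mm: the cube (footprint 20×26) is included at this height (area 520.00 mm²); the cylinder at (7, 1.5): section is a regular 24-gon, circumradius r=8 (area = (24/2)·8.000²·sin(360°/24) = 198.77 mm²); the cube at (10, 6) does not reach this height (z outside [8, 17]); the cylinder at (13.5, 15) is not intersected at this z (z outside [6, 19.5]); After the difference (first − rest): starting from the 20×26 cube (520.00 mm²), the r=8 cylinder at (7, 1.5) partially overlaps it — only the 119.31 mm² overlap (of its 198.77 mm²) is removed, clipping the outline — area = 400.69 mm²; the cube at (5, 1.5) is absent (z outside [10, 23]); After the difference (first − rest): none of the subtracted shapes is present at this height, so the result so far is unchanged — area = 400.69 mm². Overall, the cross-section is a single solid region. Net area = 400.69 mm².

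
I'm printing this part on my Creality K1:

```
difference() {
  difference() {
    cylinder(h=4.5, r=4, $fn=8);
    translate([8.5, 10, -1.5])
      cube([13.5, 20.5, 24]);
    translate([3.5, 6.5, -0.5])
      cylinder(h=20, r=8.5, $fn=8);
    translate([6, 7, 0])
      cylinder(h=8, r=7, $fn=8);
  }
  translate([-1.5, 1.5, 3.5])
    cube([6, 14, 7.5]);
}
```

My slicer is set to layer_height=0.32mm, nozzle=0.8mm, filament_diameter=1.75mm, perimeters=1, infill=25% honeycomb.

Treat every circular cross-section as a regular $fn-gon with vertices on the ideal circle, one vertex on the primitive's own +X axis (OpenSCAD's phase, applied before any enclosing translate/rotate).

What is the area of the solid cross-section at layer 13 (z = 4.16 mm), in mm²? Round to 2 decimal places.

19.58 mm²

At z = 4.16 mm: the r=4 cylinder contributes a regular 8-gon of circumradius 4 (area = (8/2)·4.000²·sin(360°/8) = 45.25 mm²); the cube at (8.5, 10) is present — its section is the full 13.5×20.5 rectangle (area 276.75 mm²); the r=8.5 cylinder at (3.5, 6.5) gives a regular 8-gon of circumradius 8.5 (constant along its height) (area = (8/2)·8.500²·sin(360°/8) = 204.35 mm²); the cylinder at (6, 7): section is a regular 8-gon, circumradius r=7 (area = (8/2)·7.000²·sin(360°/8) = 138.59 mm²); After the difference (first − rest): starting from the r=4 cylinder (45.25 mm²), the 13.5×20.5 cube at (8.5, 10) misses the remaining region (no effect); the r=8.5 cylinder at (3.5, 6.5) partially overlaps it — only the 25.68 mm² overlap (of its 204.35 mm²) is removed, clipping the outline; the r=7 cylinder at (6, 7) misses the remaining region (no effect) — area = 19.58 mm²; the 6×14 cube at (-1.5, 1.5) contributes its full rectangle (area 84.00 mm²); Subtracting the remaining from the first: starting from that combined region (19.58 mm²), the 6×14 cube at (-1.5, 1.5) misses the remaining region (no effect) — area = 19.58 mm². Overall, the cross-section is a single solid region. Net area = 19.58 mm².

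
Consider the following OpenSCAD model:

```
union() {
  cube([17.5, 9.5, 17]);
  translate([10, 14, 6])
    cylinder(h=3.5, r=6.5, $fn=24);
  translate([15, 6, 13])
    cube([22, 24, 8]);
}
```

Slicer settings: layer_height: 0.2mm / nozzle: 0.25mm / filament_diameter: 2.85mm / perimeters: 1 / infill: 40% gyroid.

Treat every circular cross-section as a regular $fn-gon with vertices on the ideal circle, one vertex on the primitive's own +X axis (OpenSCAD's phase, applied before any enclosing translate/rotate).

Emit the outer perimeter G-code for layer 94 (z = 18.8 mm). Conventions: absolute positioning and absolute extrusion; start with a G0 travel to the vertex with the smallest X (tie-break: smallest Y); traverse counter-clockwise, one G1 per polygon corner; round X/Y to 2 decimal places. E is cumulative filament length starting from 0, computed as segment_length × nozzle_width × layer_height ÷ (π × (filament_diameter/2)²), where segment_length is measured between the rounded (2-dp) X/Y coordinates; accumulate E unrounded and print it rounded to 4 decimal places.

At z = 18.8 mm: the cube is not intersected at this z (z outside [0, 17]); the cylinder at (10, 14) is absent (z outside [6, 9.5]); the cube at (15, 6) is present — its section is the full 22×24 rectangle; Combining (union): only the 22×24 cube at (15, 6) is present, so the union is just that shape — 1 connected region. The outline is a single polygon with 4 vertices. Extrusion per mm of travel: 0.25 × 0.2 / (π × 1.425²) = 0.007838. Accumulating E over each segment gives final E = 0.7211.

G0 X15.00 Y6.00 Z18.80
G1 X37.00 Y6.00 E0.1724
G1 X37.00 Y30.00 E0.3605
G1 X15.00 Y30.00 E0.5330
G1 X15.00 Y6.00 E0.7211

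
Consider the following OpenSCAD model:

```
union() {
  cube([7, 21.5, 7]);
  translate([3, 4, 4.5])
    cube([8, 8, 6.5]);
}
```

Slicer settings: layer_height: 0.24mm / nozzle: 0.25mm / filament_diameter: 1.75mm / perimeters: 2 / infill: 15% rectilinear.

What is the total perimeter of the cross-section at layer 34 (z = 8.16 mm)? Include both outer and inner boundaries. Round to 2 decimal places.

At z = 8.16 mm: the cube does not reach this height (z outside [0, 7]); the cube at (3, 4) is present — its section is the full 8×8 rectangle (perimeter 32.00 mm); Taking the union: only the 8×8 cube at (3, 4) is present, so the union is just that shape — boundary = 32.00 mm. Overall, the cross-section is a single solid region. Total boundary length (outer) = 32.00 mm.

32.00 mm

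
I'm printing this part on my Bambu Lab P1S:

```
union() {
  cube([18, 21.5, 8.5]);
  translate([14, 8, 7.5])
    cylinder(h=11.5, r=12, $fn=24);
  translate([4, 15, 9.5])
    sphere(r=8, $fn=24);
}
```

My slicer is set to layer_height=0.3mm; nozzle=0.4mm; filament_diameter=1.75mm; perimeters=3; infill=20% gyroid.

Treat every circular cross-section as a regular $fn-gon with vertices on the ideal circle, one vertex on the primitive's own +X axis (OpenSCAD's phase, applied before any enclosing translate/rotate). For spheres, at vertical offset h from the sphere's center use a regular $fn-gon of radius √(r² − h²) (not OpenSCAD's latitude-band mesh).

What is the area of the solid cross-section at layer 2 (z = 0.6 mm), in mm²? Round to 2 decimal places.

387.00 mm²

At z = 0.6 mm: the 18×21.5 cube contributes its full rectangle (area 387.00 mm²); the cylinder at (14, 8) does not reach this height (z outside [7.5, 19]); the sphere at (4, 15) is absent (|z−center|=8.900 > r=8); Combining (union): only the 18×21.5 cube is present, so the union is just that shape — area = 387.00 mm². Overall, the cross-section is a single solid region. Net area = 387.00 mm².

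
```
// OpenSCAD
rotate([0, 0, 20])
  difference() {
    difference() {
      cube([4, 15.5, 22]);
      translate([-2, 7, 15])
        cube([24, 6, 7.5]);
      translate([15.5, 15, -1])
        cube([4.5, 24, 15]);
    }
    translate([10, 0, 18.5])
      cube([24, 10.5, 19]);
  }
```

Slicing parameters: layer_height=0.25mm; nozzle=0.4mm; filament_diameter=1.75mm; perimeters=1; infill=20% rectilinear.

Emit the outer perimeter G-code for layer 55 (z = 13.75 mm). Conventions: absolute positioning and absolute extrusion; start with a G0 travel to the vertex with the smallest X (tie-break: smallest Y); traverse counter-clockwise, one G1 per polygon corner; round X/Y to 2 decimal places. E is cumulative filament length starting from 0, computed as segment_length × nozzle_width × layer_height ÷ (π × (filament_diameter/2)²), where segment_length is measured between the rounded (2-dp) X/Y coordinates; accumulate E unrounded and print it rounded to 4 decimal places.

G0 X-5.30 Y14.57 Z13.75
G1 X0.00 Y0.00 E0.6446
G1 X3.76 Y1.37 E0.8110
G1 X-1.54 Y15.93 E1.4552
G1 X-5.30 Y14.57 E1.6214

At z = 13.75 mm: the 4×15.5 cube contributes its full rectangle; the cube at (-2, 7) is absent (z outside [15, 22.5]); the cube at (15.5, 15) is present — its section is the full 4.5×24 rectangle; Taking the first minus the rest: starting from the 4×15.5 cube, the 4.5×24 cube at (15.5, 15) misses the remaining region (no effect) — 1 connected region; the cube at (10, 0) is absent (z outside [18.5, 37.5]); Taking the first minus the rest: none of the subtracted shapes is present at this height, so the result so far is unchanged — 1 connected region; (whole slice rotated 20° about Z — lengths, areas and connectivity unchanged). The outline is a single polygon with 4 vertices. Extrusion per mm of travel: 0.4 × 0.25 / (π × 0.875²) = 0.041575. Accumulating E over each segment gives final E = 1.6214.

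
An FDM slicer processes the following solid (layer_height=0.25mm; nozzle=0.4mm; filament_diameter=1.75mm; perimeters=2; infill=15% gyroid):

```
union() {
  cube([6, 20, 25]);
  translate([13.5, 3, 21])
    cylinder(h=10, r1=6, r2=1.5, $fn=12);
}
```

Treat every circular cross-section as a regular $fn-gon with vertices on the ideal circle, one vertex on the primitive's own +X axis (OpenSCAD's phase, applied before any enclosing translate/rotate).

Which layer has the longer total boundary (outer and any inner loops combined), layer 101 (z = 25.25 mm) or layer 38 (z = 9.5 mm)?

layer 38 (z = 9.5 mm)

Layer 101 (z = 25.25): the cube does not reach this height (z outside [0, 25]); the cone at (13.5, 3) (r1=6→r2=1.5) has section circumradius 4.088 here — a regular 12-gon (perimeter = 2·12·4.088·sin(180°/12) = 25.39 mm); Combining (union): only the cone at (13.5, 3) is present, so the union is just that shape — boundary = 25.39 mm. So its perimeter = 25.39 mm. Layer 38 (z = 9.5): the cube (footprint 6×20) is included at this height (perimeter 52.00 mm); the cone at (13.5, 3) is absent (z outside [21, 31]); Merging all regions: only the 6×20 cube is present, so the union is just that shape — boundary = 52.00 mm. So its perimeter = 52.00 mm. Layer 38 is larger (52.00 vs 25.39 mm).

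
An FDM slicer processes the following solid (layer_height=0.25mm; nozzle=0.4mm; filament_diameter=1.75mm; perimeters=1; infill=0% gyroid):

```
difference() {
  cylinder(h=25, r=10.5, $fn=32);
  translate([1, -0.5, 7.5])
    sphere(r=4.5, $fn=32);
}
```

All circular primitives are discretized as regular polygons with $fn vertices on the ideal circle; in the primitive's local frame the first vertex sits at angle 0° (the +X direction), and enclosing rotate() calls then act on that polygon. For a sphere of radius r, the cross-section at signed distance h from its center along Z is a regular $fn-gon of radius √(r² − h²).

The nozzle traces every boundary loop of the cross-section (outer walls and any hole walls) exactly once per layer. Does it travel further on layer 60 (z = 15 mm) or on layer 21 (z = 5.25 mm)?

Layer 60 (z = 15): the cylinder: section is a regular 32-gon, circumradius r=10.5 (perimeter = 2·32·10.500·sin(180°/32) = 65.87 mm); the sphere at (1, -0.5) does not reach this height (|z−center|=7.500 > r=4.5); After the difference (first − rest): none of the subtracted shapes is present at this height, so the r=10.5 cylinder is unchanged — boundary = 65.87 mm. So its perimeter = 65.87 mm. Layer 21 (z = 5.25): the r=10.5 cylinder contributes a regular 32-gon of circumradius 10.5 (perimeter = 2·32·10.500·sin(180°/32) = 65.87 mm); the r=4.5 sphere at (1, -0.5) contributes a regular 32-gon of circumradius √(4.5²−2.25²) = 3.897 (perimeter = 2·32·3.897·sin(180°/32) = 24.45 mm); Taking the first minus the rest: starting from the r=10.5 cylinder, the r=4.5 sphere at (1, -0.5) lies wholly inside it (removes its full 47.41 mm² and its 24.45 mm outline becomes a hole wall) — boundary (outer + 1 inner loop) = 90.31 mm. So its perimeter = 90.31 mm. Layer 21 is larger (90.31 vs 65.87 mm).

layer 21 (z = 5.25 mm)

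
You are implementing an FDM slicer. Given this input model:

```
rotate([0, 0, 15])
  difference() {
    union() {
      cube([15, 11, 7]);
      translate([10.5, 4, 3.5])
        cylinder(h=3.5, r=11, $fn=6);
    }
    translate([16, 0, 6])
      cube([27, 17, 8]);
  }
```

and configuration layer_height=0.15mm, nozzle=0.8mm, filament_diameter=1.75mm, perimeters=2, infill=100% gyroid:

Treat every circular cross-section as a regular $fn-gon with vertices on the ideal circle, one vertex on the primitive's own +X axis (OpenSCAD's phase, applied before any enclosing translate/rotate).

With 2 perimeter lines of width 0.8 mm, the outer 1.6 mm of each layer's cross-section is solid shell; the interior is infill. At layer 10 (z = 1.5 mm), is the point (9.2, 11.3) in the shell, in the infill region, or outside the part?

infill

At z = 1.5 mm: the 15×11 cube contributes its full rectangle; the cylinder at (10.5, 4) is absent (z outside [3.5, 7]); Merging all regions: only the 15×11 cube is present, so the union is just that shape — 1 connected region; the cube at (16, 0) is not intersected at this z (z outside [6, 14]); Subtracting the remaining from the first: none of the subtracted shapes is present at this height, so the result so far is unchanged — 1 connected region; (whole slice rotated 15° about Z — lengths, areas and connectivity unchanged). Overall, the cross-section is a single solid region. Undo the 15° rotation: the query point maps to (11.811, 8.534) in the un-rotated model frame. The nearest boundary edge runs (15.00, 11.00)→(0.00, 11.00); distance from the point to it = 2.47 mm. The point is inside the cross-section and 2.47 mm from the nearest boundary — more than the 1.6 mm shell width (2 × 0.8), so it's in the infill interior.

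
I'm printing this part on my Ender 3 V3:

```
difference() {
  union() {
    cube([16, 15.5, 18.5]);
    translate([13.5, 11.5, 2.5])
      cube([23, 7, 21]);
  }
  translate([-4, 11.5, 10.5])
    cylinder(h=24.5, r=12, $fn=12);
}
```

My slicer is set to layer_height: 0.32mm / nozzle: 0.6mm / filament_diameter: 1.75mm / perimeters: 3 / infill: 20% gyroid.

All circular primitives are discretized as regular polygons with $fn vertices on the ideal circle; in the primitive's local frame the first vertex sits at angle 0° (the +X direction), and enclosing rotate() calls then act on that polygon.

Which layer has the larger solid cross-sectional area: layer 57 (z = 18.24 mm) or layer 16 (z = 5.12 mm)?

Layer 57 (z = 18.24): the cube (footprint 16×15.5) is included at this height (area 248.00 mm²); the cube at (13.5, 11.5) is present — its section is the full 23×7 rectangle (area 161.00 mm²); Taking the union: the regions partially overlap — summed areas 409.00 mm² minus the doubly-counted overlap 10.00 mm² gives 399.00 mm² — area = 399.00 mm²; the r=12 cylinder at (-4, 11.5) contributes a regular 12-gon of circumradius 12 (area = (12/2)·12.000²·sin(360°/12) = 432.00 mm²); Subtracting the remaining from the first: starting from that combined region (399.00 mm²), the r=12 cylinder at (-4, 11.5) partially overlaps it — only the 92.00 mm² overlap (of its 432.00 mm²) is removed, clipping the outline — area = 307.00 mm². So its area = 307.00 mm². Layer 16 (z = 5.12): the cube is present — its section is the full 16×15.5 rectangle (area 248.00 mm²); the 23×7 cube at (13.5, 11.5) contributes its full rectangle (area 161.00 mm²); Merging all regions: the regions partially overlap — summed areas 409.00 mm² minus the doubly-counted overlap 10.00 mm² gives 399.00 mm² — area = 399.00 mm²; the cylinder at (-4, 11.5) does not reach this height (z outside [10.5, 35]); After the difference (first − rest): none of the subtracted shapes is present at this height, so that combined region is unchanged — area = 399.00 mm². So its area = 399.00 mm². Layer 16 is larger (399.00 vs 307.00 mm²).

layer 16 (z = 5.12 mm)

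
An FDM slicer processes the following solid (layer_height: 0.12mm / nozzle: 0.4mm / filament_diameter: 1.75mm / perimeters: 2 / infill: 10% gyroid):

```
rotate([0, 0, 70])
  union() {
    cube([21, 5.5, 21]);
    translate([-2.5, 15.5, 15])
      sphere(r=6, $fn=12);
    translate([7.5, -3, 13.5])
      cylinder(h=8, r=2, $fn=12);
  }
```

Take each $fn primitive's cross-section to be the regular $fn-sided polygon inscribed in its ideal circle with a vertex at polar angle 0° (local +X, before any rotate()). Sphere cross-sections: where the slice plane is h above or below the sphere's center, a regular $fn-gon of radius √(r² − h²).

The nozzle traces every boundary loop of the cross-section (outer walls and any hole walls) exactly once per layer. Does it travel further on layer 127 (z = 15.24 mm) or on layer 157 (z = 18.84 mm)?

layer 127 (z = 15.24 mm)

Layer 127 (z = 15.24): the cube (footprint 21×5.5) is included at this height (perimeter 53.00 mm); the r=6 sphere at (-2.5, 15.5) slices to a regular 12-gon of circumradius 5.995 (√(r²−h²) with h=0.24 from center) (perimeter = 2·12·5.995·sin(180°/12) = 37.24 mm); the cylinder at (7.5, -3): section is a regular 12-gon, circumradius r=2 (perimeter = 2·12·2.000·sin(180°/12) = 12.42 mm); Taking the union: the 3 present regions are separate (no shared area or edge), so areas and boundary lengths simply add and each stays a separate island — boundary = 102.66 mm; (rotated 70° about Z; rotation is an isometry so areas/perimeters/island counts are preserved). So its perimeter = 102.66 mm. Layer 157 (z = 18.84): the 21×5.5 cube contributes its full rectangle (perimeter 53.00 mm); the r=6 sphere at (-2.5, 15.5) contributes a regular 12-gon of circumradius √(6²−3.84²) = 4.610 (perimeter = 2·12·4.610·sin(180°/12) = 28.64 mm); the r=2 cylinder at (7.5, -3) contributes a regular 12-gon of circumradius 2 (perimeter = 2·12·2.000·sin(180°/12) = 12.42 mm); Merging all regions: the 3 present regions are separate (no shared area or edge), so areas and boundary lengths simply add and each stays a separate island — boundary = 94.06 mm; (whole slice rotated 70° about Z — lengths, areas and connectivity unchanged). So its perimeter = 94.06 mm. Layer 127 is larger (102.66 vs 94.06 mm).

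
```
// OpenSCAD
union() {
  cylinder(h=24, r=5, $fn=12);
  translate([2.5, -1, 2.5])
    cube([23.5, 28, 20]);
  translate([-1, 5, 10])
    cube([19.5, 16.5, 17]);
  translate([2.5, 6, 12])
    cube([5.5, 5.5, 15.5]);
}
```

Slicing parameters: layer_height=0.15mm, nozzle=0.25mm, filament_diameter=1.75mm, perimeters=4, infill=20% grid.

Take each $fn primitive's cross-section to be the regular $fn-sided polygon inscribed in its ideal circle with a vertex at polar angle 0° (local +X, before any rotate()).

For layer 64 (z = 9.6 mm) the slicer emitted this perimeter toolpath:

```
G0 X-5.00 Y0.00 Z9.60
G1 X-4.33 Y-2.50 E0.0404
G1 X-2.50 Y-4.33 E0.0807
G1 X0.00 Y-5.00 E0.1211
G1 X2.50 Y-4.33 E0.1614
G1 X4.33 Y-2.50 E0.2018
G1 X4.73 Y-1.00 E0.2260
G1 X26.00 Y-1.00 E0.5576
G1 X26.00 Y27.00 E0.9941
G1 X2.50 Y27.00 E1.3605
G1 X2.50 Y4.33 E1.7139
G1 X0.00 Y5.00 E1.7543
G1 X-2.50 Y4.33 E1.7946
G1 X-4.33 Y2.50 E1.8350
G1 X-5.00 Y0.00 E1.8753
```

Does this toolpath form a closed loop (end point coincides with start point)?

yes

Start point (G0): (-5.00, 0.00). End point (last G1): the path returns to the start — closed.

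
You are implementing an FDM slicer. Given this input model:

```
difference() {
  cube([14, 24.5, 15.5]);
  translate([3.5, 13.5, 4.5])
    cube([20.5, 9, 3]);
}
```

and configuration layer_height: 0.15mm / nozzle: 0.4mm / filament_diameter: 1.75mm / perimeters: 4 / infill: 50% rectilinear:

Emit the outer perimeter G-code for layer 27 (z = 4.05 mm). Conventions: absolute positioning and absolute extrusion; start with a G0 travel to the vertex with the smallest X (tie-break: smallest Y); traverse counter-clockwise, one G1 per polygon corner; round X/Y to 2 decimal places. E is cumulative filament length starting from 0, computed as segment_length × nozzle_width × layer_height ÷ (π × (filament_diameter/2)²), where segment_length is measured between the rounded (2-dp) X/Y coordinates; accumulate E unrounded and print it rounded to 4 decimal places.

At z = 4.05 mm: the cube is present — its section is the full 14×24.5 rectangle; the cube at (3.5, 13.5) is not intersected at this z (z outside [4.5, 7.5]); After the difference (first − rest): none of the subtracted shapes is present at this height, so the 14×24.5 cube is unchanged — 1 connected region. The outline is a single polygon with 4 vertices. Extrusion per mm of travel: 0.4 × 0.15 / (π × 0.875²) = 0.024945. Accumulating E over each segment gives final E = 1.9208.

G0 X0.00 Y0.00 Z4.05
G1 X14.00 Y0.00 E0.3492
G1 X14.00 Y24.50 E0.9604
G1 X0.00 Y24.50 E1.3096
G1 X0.00 Y0.00 E1.9208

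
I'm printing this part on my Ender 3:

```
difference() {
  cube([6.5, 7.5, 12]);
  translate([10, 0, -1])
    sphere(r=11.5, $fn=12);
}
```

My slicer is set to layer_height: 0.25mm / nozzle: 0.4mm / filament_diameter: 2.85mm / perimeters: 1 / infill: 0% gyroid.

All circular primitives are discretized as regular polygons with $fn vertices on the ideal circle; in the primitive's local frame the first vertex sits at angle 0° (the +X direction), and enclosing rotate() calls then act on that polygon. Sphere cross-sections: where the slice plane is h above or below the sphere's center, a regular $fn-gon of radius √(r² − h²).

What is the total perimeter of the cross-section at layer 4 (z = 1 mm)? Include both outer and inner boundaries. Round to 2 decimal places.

7.93 mm

At z = 1 mm: the cube (footprint 6.5×7.5) is included at this height (perimeter 28.00 mm); the sphere at (10, 0): section is a regular 12-gon, circumradius = √(r²−h²) = √(11.5²−2²) = 11.325 (perimeter = 2·12·11.325·sin(180°/12) = 70.35 mm); After the difference (first − rest): starting from the 6.5×7.5 cube, the r=11.5 sphere at (10, 0) partially overlaps it — only the 46.64 mm² overlap (of its 384.75 mm²) is removed, clipping the outline — boundary = 7.93 mm. Overall, the cross-section is a single solid region. Total boundary length (outer) = 7.93 mm.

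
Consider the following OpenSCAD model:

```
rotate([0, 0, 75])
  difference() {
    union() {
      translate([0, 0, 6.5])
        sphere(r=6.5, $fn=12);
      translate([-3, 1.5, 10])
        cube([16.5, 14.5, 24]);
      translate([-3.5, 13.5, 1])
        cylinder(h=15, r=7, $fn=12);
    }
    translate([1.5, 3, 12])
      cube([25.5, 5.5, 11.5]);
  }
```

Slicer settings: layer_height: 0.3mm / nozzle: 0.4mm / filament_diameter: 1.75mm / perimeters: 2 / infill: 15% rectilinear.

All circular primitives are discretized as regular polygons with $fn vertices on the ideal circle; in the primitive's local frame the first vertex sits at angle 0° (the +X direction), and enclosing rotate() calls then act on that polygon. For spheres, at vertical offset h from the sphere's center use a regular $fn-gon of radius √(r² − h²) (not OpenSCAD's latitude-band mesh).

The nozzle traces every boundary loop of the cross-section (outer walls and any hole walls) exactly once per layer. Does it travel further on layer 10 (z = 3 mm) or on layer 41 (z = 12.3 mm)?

layer 41 (z = 12.3 mm)

Layer 10 (z = 3): the r=6.5 sphere slices to a regular 12-gon of circumradius 5.477 (√(r²−h²) with h=3.5 from center) (perimeter = 2·12·5.477·sin(180°/12) = 34.02 mm); the cube at (-3, 1.5) does not reach this height (z outside [10, 34]); the cylinder at (-3.5, 13.5): section is a regular 12-gon, circumradius r=7 (perimeter = 2·12·7.000·sin(180°/12) = 43.48 mm); Combining (union): the 2 present regions are separate (no shared area or edge), so areas and boundary lengths simply add and each stays a separate island — boundary = 77.50 mm; the cube at (1.5, 3) is not intersected at this z (z outside [12, 23.5]); Taking the first minus the rest: none of the subtracted shapes is present at this height, so the result so far is unchanged — boundary = 77.50 mm; (rotated 75° about Z; rotation is an isometry so areas/perimeters/island counts are preserved). So its perimeter = 77.50 mm. Layer 41 (z = 12.3): the sphere: section is a regular 12-gon, circumradius = √(r²−h²) = √(6.5²−5.8²) = 2.934 (perimeter = 2·12·2.934·sin(180°/12) = 18.23 mm); the 16.5×14.5 cube at (-3, 1.5) contributes its full rectangle (perimeter 62.00 mm); the r=7 cylinder at (-3.5, 13.5) contributes a regular 12-gon of circumradius 7 (perimeter = 2·12·7.000·sin(180°/12) = 43.48 mm); Taking the union: the regions partially overlap (shared area 53.41 mm²), so the edge portions inside another operand are dropped and the merged outline is re-measured after clipping — boundary = 84.57 mm; the cube at (1.5, 3) is present — its section is the full 25.5×5.5 rectangle (perimeter 62.00 mm); Subtracting the remaining from the first: starting from that combined region, the 25.5×5.5 cube at (1.5, 3) partially overlaps it — only the 66.00 mm² overlap (of its 140.25 mm²) is removed, clipping the outline — boundary = 108.57 mm; (rotated 75° about Z; rotation is an isometry so areas/perimeters/island counts are preserved). So its perimeter = 108.57 mm. Layer 41 is larger (108.57 vs 77.50 mm).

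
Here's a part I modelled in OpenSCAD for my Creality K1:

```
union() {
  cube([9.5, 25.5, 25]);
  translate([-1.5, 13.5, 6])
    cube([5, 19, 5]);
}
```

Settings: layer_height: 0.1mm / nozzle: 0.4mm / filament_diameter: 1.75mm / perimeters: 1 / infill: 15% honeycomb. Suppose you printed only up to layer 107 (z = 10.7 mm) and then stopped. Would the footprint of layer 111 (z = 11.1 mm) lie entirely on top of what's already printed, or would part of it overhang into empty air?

Compare the two slices. At z = 10.7: the cube is present — its section is the full 9.5×25.5 rectangle (area 242.25 mm²); the cube at (-1.5, 13.5) (footprint 5×19) is included at this height (area 95.00 mm²); Merging all regions: the regions partially overlap — summed areas 337.25 mm² minus the doubly-counted overlap 42.00 mm² gives 295.25 mm² — area = 295.25 mm². At z = 11.1: the 9.5×25.5 cube contributes its full rectangle (area 242.25 mm²); the cube at (-1.5, 13.5) is not intersected at this z (z outside [6, 11]); Combining (union): only the 9.5×25.5 cube is present, so the union is just that shape — area = 242.25 mm². Checking containment: the cross-section at z = 11.1 is a subset of the cross-section at z = 10.7.

entirely on top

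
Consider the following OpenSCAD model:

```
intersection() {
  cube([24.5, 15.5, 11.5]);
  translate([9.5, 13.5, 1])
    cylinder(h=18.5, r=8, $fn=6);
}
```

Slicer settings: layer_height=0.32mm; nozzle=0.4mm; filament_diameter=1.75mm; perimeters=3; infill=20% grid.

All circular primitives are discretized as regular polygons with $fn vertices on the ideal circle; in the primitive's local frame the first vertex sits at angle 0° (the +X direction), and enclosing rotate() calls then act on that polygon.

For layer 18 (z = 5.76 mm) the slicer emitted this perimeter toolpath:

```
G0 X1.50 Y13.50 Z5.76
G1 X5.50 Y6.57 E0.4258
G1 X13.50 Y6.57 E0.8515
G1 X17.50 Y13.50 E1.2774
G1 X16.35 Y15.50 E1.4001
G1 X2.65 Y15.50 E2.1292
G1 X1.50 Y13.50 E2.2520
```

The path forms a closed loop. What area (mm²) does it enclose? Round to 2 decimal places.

112.86 mm²

Apply the shoelace formula to the sequence of (X, Y) vertices; enclosed area = 112.86 mm².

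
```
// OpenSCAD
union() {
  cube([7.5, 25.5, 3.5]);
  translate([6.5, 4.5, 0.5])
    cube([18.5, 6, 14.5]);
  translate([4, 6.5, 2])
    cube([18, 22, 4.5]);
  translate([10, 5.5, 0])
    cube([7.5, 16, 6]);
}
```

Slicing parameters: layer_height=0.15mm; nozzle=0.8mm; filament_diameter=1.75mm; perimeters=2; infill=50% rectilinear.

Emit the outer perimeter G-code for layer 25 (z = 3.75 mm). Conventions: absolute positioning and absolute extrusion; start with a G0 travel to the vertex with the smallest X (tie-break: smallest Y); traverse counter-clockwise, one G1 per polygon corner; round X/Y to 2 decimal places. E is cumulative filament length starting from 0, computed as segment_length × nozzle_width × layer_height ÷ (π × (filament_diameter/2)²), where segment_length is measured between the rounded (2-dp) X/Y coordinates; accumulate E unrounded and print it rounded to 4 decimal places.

At z = 3.75 mm: the cube does not reach this height (z outside [0, 3.5]); the 18.5×6 cube at (6.5, 4.5) contributes its full rectangle; the 18×22 cube at (4, 6.5) contributes its full rectangle; the cube at (10, 5.5) (footprint 7.5×16) is included at this height; Combining (union): the regions partially overlap (shared area 182.00 mm²), so overlapping operands fuse into one piece — 1 connected region. The outline is a single polygon with 8 vertices. Extrusion per mm of travel: 0.8 × 0.15 / (π × 0.875²) = 0.049890. Accumulating E over each segment gives final E = 4.4901.

G0 X4.00 Y6.50 Z3.75
G1 X6.50 Y6.50 E0.1247
G1 X6.50 Y4.50 E0.2245
G1 X25.00 Y4.50 E1.1475
G1 X25.00 Y10.50 E1.4468
G1 X22.00 Y10.50 E1.5965
G1 X22.00 Y28.50 E2.4945
G1 X4.00 Y28.50 E3.3925
G1 X4.00 Y6.50 E4.4901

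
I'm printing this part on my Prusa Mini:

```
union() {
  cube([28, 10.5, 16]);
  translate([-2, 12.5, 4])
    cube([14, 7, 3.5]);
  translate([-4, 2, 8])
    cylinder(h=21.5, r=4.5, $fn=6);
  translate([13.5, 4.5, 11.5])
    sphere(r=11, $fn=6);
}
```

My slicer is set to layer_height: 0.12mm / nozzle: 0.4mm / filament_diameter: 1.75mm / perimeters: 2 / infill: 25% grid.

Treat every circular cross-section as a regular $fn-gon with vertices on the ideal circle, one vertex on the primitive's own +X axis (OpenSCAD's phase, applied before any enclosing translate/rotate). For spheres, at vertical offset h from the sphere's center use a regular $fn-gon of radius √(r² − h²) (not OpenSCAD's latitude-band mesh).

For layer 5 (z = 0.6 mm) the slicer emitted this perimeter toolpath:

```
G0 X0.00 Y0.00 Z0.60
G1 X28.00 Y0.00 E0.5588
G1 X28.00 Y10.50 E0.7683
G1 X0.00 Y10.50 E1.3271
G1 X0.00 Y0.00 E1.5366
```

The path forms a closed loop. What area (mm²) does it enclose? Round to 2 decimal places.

Apply the shoelace formula to the sequence of (X, Y) vertices; enclosed area = 294.00 mm².

294.00 mm²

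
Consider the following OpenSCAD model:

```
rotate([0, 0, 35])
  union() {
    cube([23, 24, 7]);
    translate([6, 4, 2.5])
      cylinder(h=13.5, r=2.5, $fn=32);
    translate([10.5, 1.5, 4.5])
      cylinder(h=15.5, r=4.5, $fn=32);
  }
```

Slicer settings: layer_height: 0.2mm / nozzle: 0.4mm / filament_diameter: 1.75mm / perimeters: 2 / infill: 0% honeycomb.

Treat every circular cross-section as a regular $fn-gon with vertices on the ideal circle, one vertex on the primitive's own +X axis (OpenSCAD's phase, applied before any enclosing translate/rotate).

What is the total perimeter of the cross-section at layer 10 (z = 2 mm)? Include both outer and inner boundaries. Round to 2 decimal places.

At z = 2 mm: the cube is present — its section is the full 23×24 rectangle (perimeter 94.00 mm); the cylinder at (6, 4) is absent (z outside [2.5, 16]); the cylinder at (10.5, 1.5) does not reach this height (z outside [4.5, 20]); Taking the union: only the 23×24 cube is present, so the union is just that shape — boundary = 94.00 mm; (whole slice rotated 35° about Z — lengths, areas and connectivity unchanged). Overall, the cross-section is a single solid region. Total boundary length (outer) = 94.00 mm.

94.00 mm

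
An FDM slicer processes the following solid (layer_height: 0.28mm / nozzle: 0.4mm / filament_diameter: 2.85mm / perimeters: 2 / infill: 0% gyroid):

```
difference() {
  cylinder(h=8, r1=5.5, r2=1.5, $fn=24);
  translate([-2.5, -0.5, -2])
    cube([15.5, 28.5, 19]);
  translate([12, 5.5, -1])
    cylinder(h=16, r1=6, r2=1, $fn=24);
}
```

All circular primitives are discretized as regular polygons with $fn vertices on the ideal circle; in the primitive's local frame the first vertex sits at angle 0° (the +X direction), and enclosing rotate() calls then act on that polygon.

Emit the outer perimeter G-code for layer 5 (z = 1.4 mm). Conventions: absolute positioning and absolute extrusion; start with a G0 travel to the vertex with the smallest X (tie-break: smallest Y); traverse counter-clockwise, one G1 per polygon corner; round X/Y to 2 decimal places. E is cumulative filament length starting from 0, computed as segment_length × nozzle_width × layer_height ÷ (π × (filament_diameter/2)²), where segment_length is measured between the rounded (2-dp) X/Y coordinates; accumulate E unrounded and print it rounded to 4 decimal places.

At z = 1.4 mm: the cone: at t=0.175 of its height the radius interpolates to r₁+(r₂−r₁)t = 4.800, giving a regular 24-gon of that circumradius; the 15.5×28.5 cube at (-2.5, -0.5) contributes its full rectangle; the cone at (12, 5.5) contributes a regular 24-gon of circumradius 5.250 (interpolated between r1=6 and r2=1 at t=0.150); Taking the first minus the rest: starting from the cone, the 15.5×28.5 cube at (-2.5, -0.5) partially overlaps it — only the 32.89 mm² overlap (of its 441.75 mm²) is removed, clipping the outline; the cone at (12, 5.5) misses the remaining region (no effect) — 1 connected region. The outline is a single polygon with 18 vertices. Extrusion per mm of travel: 0.4 × 0.28 / (π × 1.425²) = 0.017557. Accumulating E over each segment gives final E = 0.5483.

G0 X-4.80 Y0.00 Z1.40
G1 X-4.64 Y-1.24 E0.0220
G1 X-4.16 Y-2.40 E0.0440
G1 X-3.39 Y-3.39 E0.0660
G1 X-2.40 Y-4.16 E0.0880
G1 X-1.24 Y-4.64 E0.1101
G1 X0.00 Y-4.80 E0.1320
G1 X1.24 Y-4.64 E0.1540
G1 X2.40 Y-4.16 E0.1760
G1 X3.39 Y-3.39 E0.1980
G1 X4.16 Y-2.40 E0.2200
G1 X4.64 Y-1.24 E0.2421
G1 X4.73 Y-0.50 E0.2552
G1 X-2.50 Y-0.50 E0.3821
G1 X-2.50 Y4.08 E0.4625
G1 X-3.39 Y3.39 E0.4823
G1 X-4.16 Y2.40 E0.5043
G1 X-4.64 Y1.24 E0.5264
G1 X-4.80 Y0.00 E0.5483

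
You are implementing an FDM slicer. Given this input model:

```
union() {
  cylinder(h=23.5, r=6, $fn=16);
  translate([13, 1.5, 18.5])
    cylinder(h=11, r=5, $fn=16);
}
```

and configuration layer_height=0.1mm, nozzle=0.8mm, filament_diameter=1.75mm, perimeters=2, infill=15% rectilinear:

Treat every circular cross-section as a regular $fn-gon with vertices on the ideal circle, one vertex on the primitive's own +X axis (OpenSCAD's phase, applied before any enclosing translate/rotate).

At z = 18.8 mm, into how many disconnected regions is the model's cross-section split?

At z = 18.8 mm: the cylinder: section is a regular 16-gon, circumradius r=6; the r=5 cylinder at (13, 1.5) contributes a regular 16-gon of circumradius 5; Taking the union: the 2 present regions are separate (no shared area or edge), so areas and boundary lengths simply add and each stays a separate island — 2 connected regions. The result has 2 disconnected regions.

2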